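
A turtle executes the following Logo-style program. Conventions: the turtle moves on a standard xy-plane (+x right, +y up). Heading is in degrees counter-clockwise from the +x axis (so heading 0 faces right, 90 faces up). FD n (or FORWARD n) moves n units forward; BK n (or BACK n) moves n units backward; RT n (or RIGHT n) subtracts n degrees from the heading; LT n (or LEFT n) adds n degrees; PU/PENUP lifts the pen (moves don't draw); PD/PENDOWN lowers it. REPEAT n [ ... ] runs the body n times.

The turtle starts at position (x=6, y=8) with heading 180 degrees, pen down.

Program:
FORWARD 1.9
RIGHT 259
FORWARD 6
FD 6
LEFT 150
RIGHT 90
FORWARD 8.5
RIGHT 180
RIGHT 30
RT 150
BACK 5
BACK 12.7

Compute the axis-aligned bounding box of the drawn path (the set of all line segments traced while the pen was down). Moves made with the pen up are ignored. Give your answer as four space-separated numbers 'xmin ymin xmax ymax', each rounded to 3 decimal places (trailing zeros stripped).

Answer: -2.309 -6.547 14.427 8

Derivation:
Executing turtle program step by step:
Start: pos=(6,8), heading=180, pen down
FD 1.9: (6,8) -> (4.1,8) [heading=180, draw]
RT 259: heading 180 -> 281
FD 6: (4.1,8) -> (5.245,2.11) [heading=281, draw]
FD 6: (5.245,2.11) -> (6.39,-3.78) [heading=281, draw]
LT 150: heading 281 -> 71
RT 90: heading 71 -> 341
FD 8.5: (6.39,-3.78) -> (14.427,-6.547) [heading=341, draw]
RT 180: heading 341 -> 161
RT 30: heading 161 -> 131
RT 150: heading 131 -> 341
BK 5: (14.427,-6.547) -> (9.699,-4.919) [heading=341, draw]
BK 12.7: (9.699,-4.919) -> (-2.309,-0.784) [heading=341, draw]
Final: pos=(-2.309,-0.784), heading=341, 6 segment(s) drawn

Segment endpoints: x in {-2.309, 4.1, 5.245, 6, 6.39, 9.699, 14.427}, y in {-6.547, -4.919, -3.78, -0.784, 2.11, 8}
xmin=-2.309, ymin=-6.547, xmax=14.427, ymax=8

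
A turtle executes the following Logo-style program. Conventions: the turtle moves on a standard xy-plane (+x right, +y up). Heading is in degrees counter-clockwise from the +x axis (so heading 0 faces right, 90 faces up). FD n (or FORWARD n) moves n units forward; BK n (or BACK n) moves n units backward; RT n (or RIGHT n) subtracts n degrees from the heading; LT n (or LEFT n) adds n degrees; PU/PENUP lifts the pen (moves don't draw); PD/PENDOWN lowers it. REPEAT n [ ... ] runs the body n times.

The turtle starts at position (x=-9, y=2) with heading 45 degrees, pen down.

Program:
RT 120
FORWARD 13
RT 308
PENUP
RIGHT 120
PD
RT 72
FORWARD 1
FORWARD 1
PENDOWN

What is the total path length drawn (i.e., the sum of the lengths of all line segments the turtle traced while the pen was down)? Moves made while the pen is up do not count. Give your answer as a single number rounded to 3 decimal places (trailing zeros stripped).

Executing turtle program step by step:
Start: pos=(-9,2), heading=45, pen down
RT 120: heading 45 -> 285
FD 13: (-9,2) -> (-5.635,-10.557) [heading=285, draw]
RT 308: heading 285 -> 337
PU: pen up
RT 120: heading 337 -> 217
PD: pen down
RT 72: heading 217 -> 145
FD 1: (-5.635,-10.557) -> (-6.455,-9.983) [heading=145, draw]
FD 1: (-6.455,-9.983) -> (-7.274,-9.41) [heading=145, draw]
PD: pen down
Final: pos=(-7.274,-9.41), heading=145, 3 segment(s) drawn

Segment lengths:
  seg 1: (-9,2) -> (-5.635,-10.557), length = 13
  seg 2: (-5.635,-10.557) -> (-6.455,-9.983), length = 1
  seg 3: (-6.455,-9.983) -> (-7.274,-9.41), length = 1
Total = 15

Answer: 15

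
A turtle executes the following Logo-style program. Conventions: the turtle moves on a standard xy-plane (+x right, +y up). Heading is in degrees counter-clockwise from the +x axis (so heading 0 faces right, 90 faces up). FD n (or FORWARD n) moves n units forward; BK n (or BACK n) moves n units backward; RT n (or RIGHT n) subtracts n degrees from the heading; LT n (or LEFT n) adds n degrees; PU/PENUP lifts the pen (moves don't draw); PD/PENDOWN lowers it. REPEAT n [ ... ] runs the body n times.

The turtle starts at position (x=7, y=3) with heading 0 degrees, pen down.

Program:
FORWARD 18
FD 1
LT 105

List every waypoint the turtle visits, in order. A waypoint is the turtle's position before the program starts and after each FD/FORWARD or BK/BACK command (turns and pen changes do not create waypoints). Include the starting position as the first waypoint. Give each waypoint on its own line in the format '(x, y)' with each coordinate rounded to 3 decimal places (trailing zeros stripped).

Answer: (7, 3)
(25, 3)
(26, 3)

Derivation:
Executing turtle program step by step:
Start: pos=(7,3), heading=0, pen down
FD 18: (7,3) -> (25,3) [heading=0, draw]
FD 1: (25,3) -> (26,3) [heading=0, draw]
LT 105: heading 0 -> 105
Final: pos=(26,3), heading=105, 2 segment(s) drawn
Waypoints (3 total):
(7, 3)
(25, 3)
(26, 3)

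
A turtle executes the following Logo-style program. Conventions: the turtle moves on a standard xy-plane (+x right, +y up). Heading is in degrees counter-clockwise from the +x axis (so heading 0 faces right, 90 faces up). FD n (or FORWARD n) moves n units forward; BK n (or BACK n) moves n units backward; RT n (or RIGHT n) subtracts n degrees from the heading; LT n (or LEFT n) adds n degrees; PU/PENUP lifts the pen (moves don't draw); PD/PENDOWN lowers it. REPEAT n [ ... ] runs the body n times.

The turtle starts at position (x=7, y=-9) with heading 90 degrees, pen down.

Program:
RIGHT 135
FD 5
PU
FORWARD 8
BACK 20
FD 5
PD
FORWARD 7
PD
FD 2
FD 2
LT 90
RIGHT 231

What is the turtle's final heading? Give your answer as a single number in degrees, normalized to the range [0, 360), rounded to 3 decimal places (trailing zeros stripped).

Answer: 174

Derivation:
Executing turtle program step by step:
Start: pos=(7,-9), heading=90, pen down
RT 135: heading 90 -> 315
FD 5: (7,-9) -> (10.536,-12.536) [heading=315, draw]
PU: pen up
FD 8: (10.536,-12.536) -> (16.192,-18.192) [heading=315, move]
BK 20: (16.192,-18.192) -> (2.05,-4.05) [heading=315, move]
FD 5: (2.05,-4.05) -> (5.586,-7.586) [heading=315, move]
PD: pen down
FD 7: (5.586,-7.586) -> (10.536,-12.536) [heading=315, draw]
PD: pen down
FD 2: (10.536,-12.536) -> (11.95,-13.95) [heading=315, draw]
FD 2: (11.95,-13.95) -> (13.364,-15.364) [heading=315, draw]
LT 90: heading 315 -> 45
RT 231: heading 45 -> 174
Final: pos=(13.364,-15.364), heading=174, 4 segment(s) drawn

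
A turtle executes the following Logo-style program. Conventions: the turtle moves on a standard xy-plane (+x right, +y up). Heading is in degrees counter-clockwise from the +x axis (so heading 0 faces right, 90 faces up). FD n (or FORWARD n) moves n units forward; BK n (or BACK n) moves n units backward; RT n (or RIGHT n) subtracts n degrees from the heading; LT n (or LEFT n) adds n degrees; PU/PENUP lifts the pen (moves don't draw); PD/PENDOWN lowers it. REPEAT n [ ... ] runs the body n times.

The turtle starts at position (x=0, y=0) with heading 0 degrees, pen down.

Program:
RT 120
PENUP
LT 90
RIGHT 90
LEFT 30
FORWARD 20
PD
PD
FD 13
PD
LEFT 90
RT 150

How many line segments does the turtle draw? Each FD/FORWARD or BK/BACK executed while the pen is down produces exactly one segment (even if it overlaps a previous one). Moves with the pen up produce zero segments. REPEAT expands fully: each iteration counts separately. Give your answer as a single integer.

Answer: 1

Derivation:
Executing turtle program step by step:
Start: pos=(0,0), heading=0, pen down
RT 120: heading 0 -> 240
PU: pen up
LT 90: heading 240 -> 330
RT 90: heading 330 -> 240
LT 30: heading 240 -> 270
FD 20: (0,0) -> (0,-20) [heading=270, move]
PD: pen down
PD: pen down
FD 13: (0,-20) -> (0,-33) [heading=270, draw]
PD: pen down
LT 90: heading 270 -> 0
RT 150: heading 0 -> 210
Final: pos=(0,-33), heading=210, 1 segment(s) drawn
Segments drawn: 1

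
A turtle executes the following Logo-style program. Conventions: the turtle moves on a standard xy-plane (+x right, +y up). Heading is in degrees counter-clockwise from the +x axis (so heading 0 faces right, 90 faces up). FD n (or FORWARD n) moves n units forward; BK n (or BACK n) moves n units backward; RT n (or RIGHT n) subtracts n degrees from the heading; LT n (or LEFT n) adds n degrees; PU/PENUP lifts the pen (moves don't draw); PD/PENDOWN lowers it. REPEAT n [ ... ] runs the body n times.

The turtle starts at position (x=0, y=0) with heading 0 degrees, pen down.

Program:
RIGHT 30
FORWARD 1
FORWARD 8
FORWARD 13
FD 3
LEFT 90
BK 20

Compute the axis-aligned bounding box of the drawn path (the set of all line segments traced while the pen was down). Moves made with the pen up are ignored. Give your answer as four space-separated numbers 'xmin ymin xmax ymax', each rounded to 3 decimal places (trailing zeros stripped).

Answer: 0 -29.821 21.651 0

Derivation:
Executing turtle program step by step:
Start: pos=(0,0), heading=0, pen down
RT 30: heading 0 -> 330
FD 1: (0,0) -> (0.866,-0.5) [heading=330, draw]
FD 8: (0.866,-0.5) -> (7.794,-4.5) [heading=330, draw]
FD 13: (7.794,-4.5) -> (19.053,-11) [heading=330, draw]
FD 3: (19.053,-11) -> (21.651,-12.5) [heading=330, draw]
LT 90: heading 330 -> 60
BK 20: (21.651,-12.5) -> (11.651,-29.821) [heading=60, draw]
Final: pos=(11.651,-29.821), heading=60, 5 segment(s) drawn

Segment endpoints: x in {0, 0.866, 7.794, 11.651, 19.053, 21.651}, y in {-29.821, -12.5, -11, -4.5, -0.5, 0}
xmin=0, ymin=-29.821, xmax=21.651, ymax=0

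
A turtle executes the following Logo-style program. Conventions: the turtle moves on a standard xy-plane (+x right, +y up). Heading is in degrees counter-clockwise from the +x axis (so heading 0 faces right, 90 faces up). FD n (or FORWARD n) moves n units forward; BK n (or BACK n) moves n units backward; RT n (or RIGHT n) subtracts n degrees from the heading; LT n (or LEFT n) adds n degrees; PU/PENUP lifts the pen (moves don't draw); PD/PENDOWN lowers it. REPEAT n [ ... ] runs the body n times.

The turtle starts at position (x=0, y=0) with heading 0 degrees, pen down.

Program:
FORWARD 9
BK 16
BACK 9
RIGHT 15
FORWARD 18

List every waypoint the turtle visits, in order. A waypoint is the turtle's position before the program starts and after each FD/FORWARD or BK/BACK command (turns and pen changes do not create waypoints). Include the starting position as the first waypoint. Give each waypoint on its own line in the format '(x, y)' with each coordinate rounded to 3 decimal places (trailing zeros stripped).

Executing turtle program step by step:
Start: pos=(0,0), heading=0, pen down
FD 9: (0,0) -> (9,0) [heading=0, draw]
BK 16: (9,0) -> (-7,0) [heading=0, draw]
BK 9: (-7,0) -> (-16,0) [heading=0, draw]
RT 15: heading 0 -> 345
FD 18: (-16,0) -> (1.387,-4.659) [heading=345, draw]
Final: pos=(1.387,-4.659), heading=345, 4 segment(s) drawn
Waypoints (5 total):
(0, 0)
(9, 0)
(-7, 0)
(-16, 0)
(1.387, -4.659)

Answer: (0, 0)
(9, 0)
(-7, 0)
(-16, 0)
(1.387, -4.659)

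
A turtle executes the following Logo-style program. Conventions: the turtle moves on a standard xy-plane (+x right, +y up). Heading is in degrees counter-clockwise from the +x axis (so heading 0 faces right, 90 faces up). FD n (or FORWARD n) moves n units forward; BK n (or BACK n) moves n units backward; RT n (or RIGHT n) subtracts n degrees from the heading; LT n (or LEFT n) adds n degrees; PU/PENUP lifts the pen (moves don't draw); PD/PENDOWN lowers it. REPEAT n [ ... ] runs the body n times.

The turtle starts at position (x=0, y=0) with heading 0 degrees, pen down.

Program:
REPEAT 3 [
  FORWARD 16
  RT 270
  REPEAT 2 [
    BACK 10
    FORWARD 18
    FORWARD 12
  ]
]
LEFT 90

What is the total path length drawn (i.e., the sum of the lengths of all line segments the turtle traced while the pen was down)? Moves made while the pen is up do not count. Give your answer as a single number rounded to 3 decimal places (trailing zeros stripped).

Answer: 288

Derivation:
Executing turtle program step by step:
Start: pos=(0,0), heading=0, pen down
REPEAT 3 [
  -- iteration 1/3 --
  FD 16: (0,0) -> (16,0) [heading=0, draw]
  RT 270: heading 0 -> 90
  REPEAT 2 [
    -- iteration 1/2 --
    BK 10: (16,0) -> (16,-10) [heading=90, draw]
    FD 18: (16,-10) -> (16,8) [heading=90, draw]
    FD 12: (16,8) -> (16,20) [heading=90, draw]
    -- iteration 2/2 --
    BK 10: (16,20) -> (16,10) [heading=90, draw]
    FD 18: (16,10) -> (16,28) [heading=90, draw]
    FD 12: (16,28) -> (16,40) [heading=90, draw]
  ]
  -- iteration 2/3 --
  FD 16: (16,40) -> (16,56) [heading=90, draw]
  RT 270: heading 90 -> 180
  REPEAT 2 [
    -- iteration 1/2 --
    BK 10: (16,56) -> (26,56) [heading=180, draw]
    FD 18: (26,56) -> (8,56) [heading=180, draw]
    FD 12: (8,56) -> (-4,56) [heading=180, draw]
    -- iteration 2/2 --
    BK 10: (-4,56) -> (6,56) [heading=180, draw]
    FD 18: (6,56) -> (-12,56) [heading=180, draw]
    FD 12: (-12,56) -> (-24,56) [heading=180, draw]
  ]
  -- iteration 3/3 --
  FD 16: (-24,56) -> (-40,56) [heading=180, draw]
  RT 270: heading 180 -> 270
  REPEAT 2 [
    -- iteration 1/2 --
    BK 10: (-40,56) -> (-40,66) [heading=270, draw]
    FD 18: (-40,66) -> (-40,48) [heading=270, draw]
    FD 12: (-40,48) -> (-40,36) [heading=270, draw]
    -- iteration 2/2 --
    BK 10: (-40,36) -> (-40,46) [heading=270, draw]
    FD 18: (-40,46) -> (-40,28) [heading=270, draw]
    FD 12: (-40,28) -> (-40,16) [heading=270, draw]
  ]
]
LT 90: heading 270 -> 0
Final: pos=(-40,16), heading=0, 21 segment(s) drawn

Segment lengths:
  seg 1: (0,0) -> (16,0), length = 16
  seg 2: (16,0) -> (16,-10), length = 10
  seg 3: (16,-10) -> (16,8), length = 18
  seg 4: (16,8) -> (16,20), length = 12
  seg 5: (16,20) -> (16,10), length = 10
  seg 6: (16,10) -> (16,28), length = 18
  seg 7: (16,28) -> (16,40), length = 12
  seg 8: (16,40) -> (16,56), length = 16
  seg 9: (16,56) -> (26,56), length = 10
  seg 10: (26,56) -> (8,56), length = 18
  seg 11: (8,56) -> (-4,56), length = 12
  seg 12: (-4,56) -> (6,56), length = 10
  seg 13: (6,56) -> (-12,56), length = 18
  seg 14: (-12,56) -> (-24,56), length = 12
  seg 15: (-24,56) -> (-40,56), length = 16
  seg 16: (-40,56) -> (-40,66), length = 10
  seg 17: (-40,66) -> (-40,48), length = 18
  seg 18: (-40,48) -> (-40,36), length = 12
  seg 19: (-40,36) -> (-40,46), length = 10
  seg 20: (-40,46) -> (-40,28), length = 18
  seg 21: (-40,28) -> (-40,16), length = 12
Total = 288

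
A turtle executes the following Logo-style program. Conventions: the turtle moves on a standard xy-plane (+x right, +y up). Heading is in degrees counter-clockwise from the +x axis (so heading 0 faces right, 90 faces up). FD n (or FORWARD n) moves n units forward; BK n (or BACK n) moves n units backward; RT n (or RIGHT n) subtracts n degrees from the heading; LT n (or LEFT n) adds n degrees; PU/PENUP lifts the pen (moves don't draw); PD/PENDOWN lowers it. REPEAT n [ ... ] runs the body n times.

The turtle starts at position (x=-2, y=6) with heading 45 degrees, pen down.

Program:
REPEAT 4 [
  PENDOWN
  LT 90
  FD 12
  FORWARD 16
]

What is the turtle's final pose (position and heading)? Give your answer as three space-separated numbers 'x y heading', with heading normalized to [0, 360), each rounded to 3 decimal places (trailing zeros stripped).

Executing turtle program step by step:
Start: pos=(-2,6), heading=45, pen down
REPEAT 4 [
  -- iteration 1/4 --
  PD: pen down
  LT 90: heading 45 -> 135
  FD 12: (-2,6) -> (-10.485,14.485) [heading=135, draw]
  FD 16: (-10.485,14.485) -> (-21.799,25.799) [heading=135, draw]
  -- iteration 2/4 --
  PD: pen down
  LT 90: heading 135 -> 225
  FD 12: (-21.799,25.799) -> (-30.284,17.314) [heading=225, draw]
  FD 16: (-30.284,17.314) -> (-41.598,6) [heading=225, draw]
  -- iteration 3/4 --
  PD: pen down
  LT 90: heading 225 -> 315
  FD 12: (-41.598,6) -> (-33.113,-2.485) [heading=315, draw]
  FD 16: (-33.113,-2.485) -> (-21.799,-13.799) [heading=315, draw]
  -- iteration 4/4 --
  PD: pen down
  LT 90: heading 315 -> 45
  FD 12: (-21.799,-13.799) -> (-13.314,-5.314) [heading=45, draw]
  FD 16: (-13.314,-5.314) -> (-2,6) [heading=45, draw]
]
Final: pos=(-2,6), heading=45, 8 segment(s) drawn

Answer: -2 6 45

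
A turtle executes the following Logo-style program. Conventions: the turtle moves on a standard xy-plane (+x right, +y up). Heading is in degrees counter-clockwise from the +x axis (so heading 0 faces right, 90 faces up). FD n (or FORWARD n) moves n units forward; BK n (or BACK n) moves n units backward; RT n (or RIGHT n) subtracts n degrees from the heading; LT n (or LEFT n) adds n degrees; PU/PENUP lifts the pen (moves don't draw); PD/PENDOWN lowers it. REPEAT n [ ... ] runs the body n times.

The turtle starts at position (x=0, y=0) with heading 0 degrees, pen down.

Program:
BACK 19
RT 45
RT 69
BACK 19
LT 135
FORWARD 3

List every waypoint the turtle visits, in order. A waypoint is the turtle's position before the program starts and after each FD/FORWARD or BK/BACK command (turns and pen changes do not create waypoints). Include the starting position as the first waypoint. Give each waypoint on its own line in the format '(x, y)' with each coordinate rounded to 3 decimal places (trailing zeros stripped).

Answer: (0, 0)
(-19, 0)
(-11.272, 17.357)
(-8.471, 18.432)

Derivation:
Executing turtle program step by step:
Start: pos=(0,0), heading=0, pen down
BK 19: (0,0) -> (-19,0) [heading=0, draw]
RT 45: heading 0 -> 315
RT 69: heading 315 -> 246
BK 19: (-19,0) -> (-11.272,17.357) [heading=246, draw]
LT 135: heading 246 -> 21
FD 3: (-11.272,17.357) -> (-8.471,18.432) [heading=21, draw]
Final: pos=(-8.471,18.432), heading=21, 3 segment(s) drawn
Waypoints (4 total):
(0, 0)
(-19, 0)
(-11.272, 17.357)
(-8.471, 18.432)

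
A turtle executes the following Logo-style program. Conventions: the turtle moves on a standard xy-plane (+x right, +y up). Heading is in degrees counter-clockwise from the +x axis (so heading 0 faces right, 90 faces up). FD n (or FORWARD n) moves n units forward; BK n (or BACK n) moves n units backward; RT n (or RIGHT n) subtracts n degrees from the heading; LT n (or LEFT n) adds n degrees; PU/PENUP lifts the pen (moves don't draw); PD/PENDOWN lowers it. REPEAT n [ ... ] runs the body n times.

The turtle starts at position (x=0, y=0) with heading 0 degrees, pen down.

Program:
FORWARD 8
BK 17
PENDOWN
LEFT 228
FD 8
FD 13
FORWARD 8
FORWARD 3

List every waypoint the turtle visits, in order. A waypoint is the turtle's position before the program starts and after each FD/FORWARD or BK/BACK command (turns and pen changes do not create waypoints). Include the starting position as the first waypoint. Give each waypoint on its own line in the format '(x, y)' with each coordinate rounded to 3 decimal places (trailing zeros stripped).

Executing turtle program step by step:
Start: pos=(0,0), heading=0, pen down
FD 8: (0,0) -> (8,0) [heading=0, draw]
BK 17: (8,0) -> (-9,0) [heading=0, draw]
PD: pen down
LT 228: heading 0 -> 228
FD 8: (-9,0) -> (-14.353,-5.945) [heading=228, draw]
FD 13: (-14.353,-5.945) -> (-23.052,-15.606) [heading=228, draw]
FD 8: (-23.052,-15.606) -> (-28.405,-21.551) [heading=228, draw]
FD 3: (-28.405,-21.551) -> (-30.412,-23.781) [heading=228, draw]
Final: pos=(-30.412,-23.781), heading=228, 6 segment(s) drawn
Waypoints (7 total):
(0, 0)
(8, 0)
(-9, 0)
(-14.353, -5.945)
(-23.052, -15.606)
(-28.405, -21.551)
(-30.412, -23.781)

Answer: (0, 0)
(8, 0)
(-9, 0)
(-14.353, -5.945)
(-23.052, -15.606)
(-28.405, -21.551)
(-30.412, -23.781)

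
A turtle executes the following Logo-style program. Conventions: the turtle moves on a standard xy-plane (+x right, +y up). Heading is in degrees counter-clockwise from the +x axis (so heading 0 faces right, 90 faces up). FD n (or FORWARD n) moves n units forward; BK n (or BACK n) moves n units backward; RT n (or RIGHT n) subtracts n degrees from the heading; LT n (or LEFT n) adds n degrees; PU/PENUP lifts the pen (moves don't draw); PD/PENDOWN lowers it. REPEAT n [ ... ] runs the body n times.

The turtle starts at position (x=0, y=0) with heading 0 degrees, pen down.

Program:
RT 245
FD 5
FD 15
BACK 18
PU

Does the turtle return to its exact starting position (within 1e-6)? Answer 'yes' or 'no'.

Answer: no

Derivation:
Executing turtle program step by step:
Start: pos=(0,0), heading=0, pen down
RT 245: heading 0 -> 115
FD 5: (0,0) -> (-2.113,4.532) [heading=115, draw]
FD 15: (-2.113,4.532) -> (-8.452,18.126) [heading=115, draw]
BK 18: (-8.452,18.126) -> (-0.845,1.813) [heading=115, draw]
PU: pen up
Final: pos=(-0.845,1.813), heading=115, 3 segment(s) drawn

Start position: (0, 0)
Final position: (-0.845, 1.813)
Distance = 2; >= 1e-6 -> NOT closed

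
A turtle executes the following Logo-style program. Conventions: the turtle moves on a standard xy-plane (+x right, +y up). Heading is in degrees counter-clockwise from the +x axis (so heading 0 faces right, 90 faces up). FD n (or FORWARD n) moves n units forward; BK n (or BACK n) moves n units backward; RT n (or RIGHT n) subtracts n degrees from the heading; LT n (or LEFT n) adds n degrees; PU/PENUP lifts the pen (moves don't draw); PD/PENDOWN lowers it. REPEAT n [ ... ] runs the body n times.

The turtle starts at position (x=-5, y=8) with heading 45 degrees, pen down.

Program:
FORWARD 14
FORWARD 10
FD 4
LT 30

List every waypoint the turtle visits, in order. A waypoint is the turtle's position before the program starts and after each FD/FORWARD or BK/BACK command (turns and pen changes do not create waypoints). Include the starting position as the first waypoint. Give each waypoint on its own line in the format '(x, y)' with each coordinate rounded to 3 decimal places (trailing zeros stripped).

Answer: (-5, 8)
(4.899, 17.899)
(11.971, 24.971)
(14.799, 27.799)

Derivation:
Executing turtle program step by step:
Start: pos=(-5,8), heading=45, pen down
FD 14: (-5,8) -> (4.899,17.899) [heading=45, draw]
FD 10: (4.899,17.899) -> (11.971,24.971) [heading=45, draw]
FD 4: (11.971,24.971) -> (14.799,27.799) [heading=45, draw]
LT 30: heading 45 -> 75
Final: pos=(14.799,27.799), heading=75, 3 segment(s) drawn
Waypoints (4 total):
(-5, 8)
(4.899, 17.899)
(11.971, 24.971)
(14.799, 27.799)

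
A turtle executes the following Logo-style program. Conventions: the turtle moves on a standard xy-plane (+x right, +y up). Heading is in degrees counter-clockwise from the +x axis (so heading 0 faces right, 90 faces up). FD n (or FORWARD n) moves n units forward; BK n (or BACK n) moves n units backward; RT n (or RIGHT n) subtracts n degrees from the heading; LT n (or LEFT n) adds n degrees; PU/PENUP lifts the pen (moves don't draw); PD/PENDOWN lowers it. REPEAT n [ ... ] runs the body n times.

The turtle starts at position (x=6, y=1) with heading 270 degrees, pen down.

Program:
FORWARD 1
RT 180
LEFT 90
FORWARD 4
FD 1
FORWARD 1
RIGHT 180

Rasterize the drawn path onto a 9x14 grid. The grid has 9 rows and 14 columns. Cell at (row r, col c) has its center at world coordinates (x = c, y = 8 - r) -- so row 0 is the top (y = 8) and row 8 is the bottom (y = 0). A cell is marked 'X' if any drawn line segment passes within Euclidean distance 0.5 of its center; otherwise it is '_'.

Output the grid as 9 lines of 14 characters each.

Segment 0: (6,1) -> (6,0)
Segment 1: (6,0) -> (2,0)
Segment 2: (2,0) -> (1,0)
Segment 3: (1,0) -> (0,0)

Answer: ______________
______________
______________
______________
______________
______________
______________
______X_______
XXXXXXX_______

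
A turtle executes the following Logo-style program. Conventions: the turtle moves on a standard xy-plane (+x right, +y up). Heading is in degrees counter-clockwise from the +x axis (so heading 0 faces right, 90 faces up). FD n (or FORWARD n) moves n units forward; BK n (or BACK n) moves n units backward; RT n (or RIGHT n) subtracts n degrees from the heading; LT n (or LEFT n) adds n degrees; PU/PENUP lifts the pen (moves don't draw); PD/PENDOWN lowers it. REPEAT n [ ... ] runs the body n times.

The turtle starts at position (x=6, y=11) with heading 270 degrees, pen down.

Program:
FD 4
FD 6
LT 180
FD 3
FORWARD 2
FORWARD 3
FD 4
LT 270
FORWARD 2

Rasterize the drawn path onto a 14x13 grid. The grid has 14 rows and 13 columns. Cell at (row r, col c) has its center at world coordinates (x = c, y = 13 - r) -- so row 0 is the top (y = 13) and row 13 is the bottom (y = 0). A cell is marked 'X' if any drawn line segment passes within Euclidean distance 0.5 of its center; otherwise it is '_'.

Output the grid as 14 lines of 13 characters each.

Answer: ______XXX____
______X______
______X______
______X______
______X______
______X______
______X______
______X______
______X______
______X______
______X______
______X______
______X______
_____________

Derivation:
Segment 0: (6,11) -> (6,7)
Segment 1: (6,7) -> (6,1)
Segment 2: (6,1) -> (6,4)
Segment 3: (6,4) -> (6,6)
Segment 4: (6,6) -> (6,9)
Segment 5: (6,9) -> (6,13)
Segment 6: (6,13) -> (8,13)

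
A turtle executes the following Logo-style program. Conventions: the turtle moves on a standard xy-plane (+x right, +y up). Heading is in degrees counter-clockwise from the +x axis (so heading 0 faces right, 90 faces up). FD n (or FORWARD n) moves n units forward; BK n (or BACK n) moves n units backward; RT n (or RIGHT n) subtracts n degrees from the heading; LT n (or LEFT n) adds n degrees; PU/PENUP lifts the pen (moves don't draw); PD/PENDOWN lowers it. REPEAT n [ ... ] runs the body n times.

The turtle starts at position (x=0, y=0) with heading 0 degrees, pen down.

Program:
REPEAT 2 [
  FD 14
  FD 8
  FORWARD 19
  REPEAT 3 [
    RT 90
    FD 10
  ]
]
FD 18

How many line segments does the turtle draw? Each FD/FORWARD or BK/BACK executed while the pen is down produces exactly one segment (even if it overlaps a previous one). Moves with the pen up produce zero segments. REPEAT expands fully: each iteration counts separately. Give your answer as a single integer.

Executing turtle program step by step:
Start: pos=(0,0), heading=0, pen down
REPEAT 2 [
  -- iteration 1/2 --
  FD 14: (0,0) -> (14,0) [heading=0, draw]
  FD 8: (14,0) -> (22,0) [heading=0, draw]
  FD 19: (22,0) -> (41,0) [heading=0, draw]
  REPEAT 3 [
    -- iteration 1/3 --
    RT 90: heading 0 -> 270
    FD 10: (41,0) -> (41,-10) [heading=270, draw]
    -- iteration 2/3 --
    RT 90: heading 270 -> 180
    FD 10: (41,-10) -> (31,-10) [heading=180, draw]
    -- iteration 3/3 --
    RT 90: heading 180 -> 90
    FD 10: (31,-10) -> (31,0) [heading=90, draw]
  ]
  -- iteration 2/2 --
  FD 14: (31,0) -> (31,14) [heading=90, draw]
  FD 8: (31,14) -> (31,22) [heading=90, draw]
  FD 19: (31,22) -> (31,41) [heading=90, draw]
  REPEAT 3 [
    -- iteration 1/3 --
    RT 90: heading 90 -> 0
    FD 10: (31,41) -> (41,41) [heading=0, draw]
    -- iteration 2/3 --
    RT 90: heading 0 -> 270
    FD 10: (41,41) -> (41,31) [heading=270, draw]
    -- iteration 3/3 --
    RT 90: heading 270 -> 180
    FD 10: (41,31) -> (31,31) [heading=180, draw]
  ]
]
FD 18: (31,31) -> (13,31) [heading=180, draw]
Final: pos=(13,31), heading=180, 13 segment(s) drawn
Segments drawn: 13

Answer: 13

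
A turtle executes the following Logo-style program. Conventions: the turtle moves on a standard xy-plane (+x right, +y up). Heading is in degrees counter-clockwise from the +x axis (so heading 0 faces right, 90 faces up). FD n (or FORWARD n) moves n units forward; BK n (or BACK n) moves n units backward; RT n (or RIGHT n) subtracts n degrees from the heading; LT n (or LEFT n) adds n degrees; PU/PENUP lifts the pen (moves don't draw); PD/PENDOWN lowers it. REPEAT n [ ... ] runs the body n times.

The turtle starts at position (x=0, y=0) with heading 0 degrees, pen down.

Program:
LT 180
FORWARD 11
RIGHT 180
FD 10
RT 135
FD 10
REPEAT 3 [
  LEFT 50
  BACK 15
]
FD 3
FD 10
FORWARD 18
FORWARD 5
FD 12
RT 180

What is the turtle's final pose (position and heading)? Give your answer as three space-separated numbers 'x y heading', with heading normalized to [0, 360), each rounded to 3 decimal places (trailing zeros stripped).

Answer: 10.21 25.017 195

Derivation:
Executing turtle program step by step:
Start: pos=(0,0), heading=0, pen down
LT 180: heading 0 -> 180
FD 11: (0,0) -> (-11,0) [heading=180, draw]
RT 180: heading 180 -> 0
FD 10: (-11,0) -> (-1,0) [heading=0, draw]
RT 135: heading 0 -> 225
FD 10: (-1,0) -> (-8.071,-7.071) [heading=225, draw]
REPEAT 3 [
  -- iteration 1/3 --
  LT 50: heading 225 -> 275
  BK 15: (-8.071,-7.071) -> (-9.378,7.872) [heading=275, draw]
  -- iteration 2/3 --
  LT 50: heading 275 -> 325
  BK 15: (-9.378,7.872) -> (-21.666,16.475) [heading=325, draw]
  -- iteration 3/3 --
  LT 50: heading 325 -> 15
  BK 15: (-21.666,16.475) -> (-36.155,12.593) [heading=15, draw]
]
FD 3: (-36.155,12.593) -> (-33.257,13.37) [heading=15, draw]
FD 10: (-33.257,13.37) -> (-23.598,15.958) [heading=15, draw]
FD 18: (-23.598,15.958) -> (-6.211,20.617) [heading=15, draw]
FD 5: (-6.211,20.617) -> (-1.381,21.911) [heading=15, draw]
FD 12: (-1.381,21.911) -> (10.21,25.017) [heading=15, draw]
RT 180: heading 15 -> 195
Final: pos=(10.21,25.017), heading=195, 11 segment(s) drawn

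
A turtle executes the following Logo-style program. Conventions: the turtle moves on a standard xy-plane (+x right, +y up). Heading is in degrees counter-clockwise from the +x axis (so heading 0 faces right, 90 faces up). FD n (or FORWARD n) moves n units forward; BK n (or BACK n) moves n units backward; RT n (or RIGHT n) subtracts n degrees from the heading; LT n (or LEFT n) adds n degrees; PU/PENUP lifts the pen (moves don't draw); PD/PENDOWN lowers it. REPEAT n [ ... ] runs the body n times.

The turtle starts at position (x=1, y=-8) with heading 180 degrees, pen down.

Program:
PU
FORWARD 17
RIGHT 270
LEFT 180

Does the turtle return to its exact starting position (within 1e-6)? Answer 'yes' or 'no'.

Executing turtle program step by step:
Start: pos=(1,-8), heading=180, pen down
PU: pen up
FD 17: (1,-8) -> (-16,-8) [heading=180, move]
RT 270: heading 180 -> 270
LT 180: heading 270 -> 90
Final: pos=(-16,-8), heading=90, 0 segment(s) drawn

Start position: (1, -8)
Final position: (-16, -8)
Distance = 17; >= 1e-6 -> NOT closed

Answer: no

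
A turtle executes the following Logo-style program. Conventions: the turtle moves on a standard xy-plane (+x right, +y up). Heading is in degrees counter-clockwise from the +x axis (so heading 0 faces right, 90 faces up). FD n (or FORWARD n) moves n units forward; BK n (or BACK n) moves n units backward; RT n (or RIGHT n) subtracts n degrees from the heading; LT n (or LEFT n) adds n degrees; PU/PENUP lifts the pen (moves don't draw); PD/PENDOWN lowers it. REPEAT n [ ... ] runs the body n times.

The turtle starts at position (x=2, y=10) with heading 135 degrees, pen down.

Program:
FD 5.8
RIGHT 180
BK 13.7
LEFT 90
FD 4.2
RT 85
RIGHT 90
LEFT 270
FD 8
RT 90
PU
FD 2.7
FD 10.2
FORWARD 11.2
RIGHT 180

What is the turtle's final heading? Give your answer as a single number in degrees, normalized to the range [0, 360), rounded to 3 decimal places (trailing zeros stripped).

Answer: 230

Derivation:
Executing turtle program step by step:
Start: pos=(2,10), heading=135, pen down
FD 5.8: (2,10) -> (-2.101,14.101) [heading=135, draw]
RT 180: heading 135 -> 315
BK 13.7: (-2.101,14.101) -> (-11.789,23.789) [heading=315, draw]
LT 90: heading 315 -> 45
FD 4.2: (-11.789,23.789) -> (-8.819,26.758) [heading=45, draw]
RT 85: heading 45 -> 320
RT 90: heading 320 -> 230
LT 270: heading 230 -> 140
FD 8: (-8.819,26.758) -> (-14.947,31.901) [heading=140, draw]
RT 90: heading 140 -> 50
PU: pen up
FD 2.7: (-14.947,31.901) -> (-13.212,33.969) [heading=50, move]
FD 10.2: (-13.212,33.969) -> (-6.655,41.783) [heading=50, move]
FD 11.2: (-6.655,41.783) -> (0.544,50.362) [heading=50, move]
RT 180: heading 50 -> 230
Final: pos=(0.544,50.362), heading=230, 4 segment(s) drawn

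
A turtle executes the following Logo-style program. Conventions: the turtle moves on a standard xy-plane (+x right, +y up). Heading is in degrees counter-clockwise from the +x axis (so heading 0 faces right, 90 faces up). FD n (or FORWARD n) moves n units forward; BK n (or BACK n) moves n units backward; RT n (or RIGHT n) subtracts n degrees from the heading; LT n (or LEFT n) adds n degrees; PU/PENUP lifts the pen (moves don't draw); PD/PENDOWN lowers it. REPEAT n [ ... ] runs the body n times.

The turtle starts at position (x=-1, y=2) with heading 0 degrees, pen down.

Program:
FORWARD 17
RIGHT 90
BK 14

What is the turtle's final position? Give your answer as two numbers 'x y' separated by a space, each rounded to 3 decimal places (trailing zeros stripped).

Answer: 16 16

Derivation:
Executing turtle program step by step:
Start: pos=(-1,2), heading=0, pen down
FD 17: (-1,2) -> (16,2) [heading=0, draw]
RT 90: heading 0 -> 270
BK 14: (16,2) -> (16,16) [heading=270, draw]
Final: pos=(16,16), heading=270, 2 segment(s) drawn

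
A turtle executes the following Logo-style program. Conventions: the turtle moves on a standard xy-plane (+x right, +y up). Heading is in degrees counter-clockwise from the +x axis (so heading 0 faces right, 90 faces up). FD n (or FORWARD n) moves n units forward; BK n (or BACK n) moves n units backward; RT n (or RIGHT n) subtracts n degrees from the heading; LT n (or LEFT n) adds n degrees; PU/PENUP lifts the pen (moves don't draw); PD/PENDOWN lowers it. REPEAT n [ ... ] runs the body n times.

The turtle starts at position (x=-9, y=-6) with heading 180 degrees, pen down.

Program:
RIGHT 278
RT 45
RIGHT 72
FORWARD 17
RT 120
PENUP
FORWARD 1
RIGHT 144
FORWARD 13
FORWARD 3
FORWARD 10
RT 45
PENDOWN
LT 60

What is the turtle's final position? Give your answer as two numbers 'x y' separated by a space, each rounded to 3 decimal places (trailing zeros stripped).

Executing turtle program step by step:
Start: pos=(-9,-6), heading=180, pen down
RT 278: heading 180 -> 262
RT 45: heading 262 -> 217
RT 72: heading 217 -> 145
FD 17: (-9,-6) -> (-22.926,3.751) [heading=145, draw]
RT 120: heading 145 -> 25
PU: pen up
FD 1: (-22.926,3.751) -> (-22.019,4.173) [heading=25, move]
RT 144: heading 25 -> 241
FD 13: (-22.019,4.173) -> (-28.322,-7.197) [heading=241, move]
FD 3: (-28.322,-7.197) -> (-29.776,-9.82) [heading=241, move]
FD 10: (-29.776,-9.82) -> (-34.624,-18.567) [heading=241, move]
RT 45: heading 241 -> 196
PD: pen down
LT 60: heading 196 -> 256
Final: pos=(-34.624,-18.567), heading=256, 1 segment(s) drawn

Answer: -34.624 -18.567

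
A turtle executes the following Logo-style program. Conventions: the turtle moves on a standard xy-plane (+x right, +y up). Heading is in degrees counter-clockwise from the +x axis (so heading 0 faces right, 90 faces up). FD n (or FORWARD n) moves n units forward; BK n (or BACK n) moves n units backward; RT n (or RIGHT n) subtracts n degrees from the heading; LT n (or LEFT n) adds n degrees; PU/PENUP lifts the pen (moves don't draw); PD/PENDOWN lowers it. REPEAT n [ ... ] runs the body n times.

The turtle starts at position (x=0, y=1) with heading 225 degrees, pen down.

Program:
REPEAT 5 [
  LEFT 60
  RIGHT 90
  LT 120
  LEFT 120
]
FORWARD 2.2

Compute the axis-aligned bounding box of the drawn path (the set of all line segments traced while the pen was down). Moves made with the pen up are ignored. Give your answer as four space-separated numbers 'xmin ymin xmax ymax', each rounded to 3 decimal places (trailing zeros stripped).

Answer: -2.125 0.431 0 1

Derivation:
Executing turtle program step by step:
Start: pos=(0,1), heading=225, pen down
REPEAT 5 [
  -- iteration 1/5 --
  LT 60: heading 225 -> 285
  RT 90: heading 285 -> 195
  LT 120: heading 195 -> 315
  LT 120: heading 315 -> 75
  -- iteration 2/5 --
  LT 60: heading 75 -> 135
  RT 90: heading 135 -> 45
  LT 120: heading 45 -> 165
  LT 120: heading 165 -> 285
  -- iteration 3/5 --
  LT 60: heading 285 -> 345
  RT 90: heading 345 -> 255
  LT 120: heading 255 -> 15
  LT 120: heading 15 -> 135
  -- iteration 4/5 --
  LT 60: heading 135 -> 195
  RT 90: heading 195 -> 105
  LT 120: heading 105 -> 225
  LT 120: heading 225 -> 345
  -- iteration 5/5 --
  LT 60: heading 345 -> 45
  RT 90: heading 45 -> 315
  LT 120: heading 315 -> 75
  LT 120: heading 75 -> 195
]
FD 2.2: (0,1) -> (-2.125,0.431) [heading=195, draw]
Final: pos=(-2.125,0.431), heading=195, 1 segment(s) drawn

Segment endpoints: x in {-2.125, 0}, y in {0.431, 1}
xmin=-2.125, ymin=0.431, xmax=0, ymax=1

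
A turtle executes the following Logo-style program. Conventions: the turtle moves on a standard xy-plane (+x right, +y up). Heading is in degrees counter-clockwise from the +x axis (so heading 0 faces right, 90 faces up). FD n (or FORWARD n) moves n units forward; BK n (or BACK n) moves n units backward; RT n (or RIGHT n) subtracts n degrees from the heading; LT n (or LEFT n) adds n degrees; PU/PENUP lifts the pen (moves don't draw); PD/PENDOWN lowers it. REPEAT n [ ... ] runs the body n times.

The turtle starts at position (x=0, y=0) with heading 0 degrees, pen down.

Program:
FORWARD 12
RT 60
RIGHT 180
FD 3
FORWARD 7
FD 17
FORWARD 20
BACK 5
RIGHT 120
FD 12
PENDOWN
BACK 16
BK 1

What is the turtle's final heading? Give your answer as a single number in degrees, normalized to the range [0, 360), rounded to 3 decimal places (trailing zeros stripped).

Executing turtle program step by step:
Start: pos=(0,0), heading=0, pen down
FD 12: (0,0) -> (12,0) [heading=0, draw]
RT 60: heading 0 -> 300
RT 180: heading 300 -> 120
FD 3: (12,0) -> (10.5,2.598) [heading=120, draw]
FD 7: (10.5,2.598) -> (7,8.66) [heading=120, draw]
FD 17: (7,8.66) -> (-1.5,23.383) [heading=120, draw]
FD 20: (-1.5,23.383) -> (-11.5,40.703) [heading=120, draw]
BK 5: (-11.5,40.703) -> (-9,36.373) [heading=120, draw]
RT 120: heading 120 -> 0
FD 12: (-9,36.373) -> (3,36.373) [heading=0, draw]
PD: pen down
BK 16: (3,36.373) -> (-13,36.373) [heading=0, draw]
BK 1: (-13,36.373) -> (-14,36.373) [heading=0, draw]
Final: pos=(-14,36.373), heading=0, 9 segment(s) drawn

Answer: 0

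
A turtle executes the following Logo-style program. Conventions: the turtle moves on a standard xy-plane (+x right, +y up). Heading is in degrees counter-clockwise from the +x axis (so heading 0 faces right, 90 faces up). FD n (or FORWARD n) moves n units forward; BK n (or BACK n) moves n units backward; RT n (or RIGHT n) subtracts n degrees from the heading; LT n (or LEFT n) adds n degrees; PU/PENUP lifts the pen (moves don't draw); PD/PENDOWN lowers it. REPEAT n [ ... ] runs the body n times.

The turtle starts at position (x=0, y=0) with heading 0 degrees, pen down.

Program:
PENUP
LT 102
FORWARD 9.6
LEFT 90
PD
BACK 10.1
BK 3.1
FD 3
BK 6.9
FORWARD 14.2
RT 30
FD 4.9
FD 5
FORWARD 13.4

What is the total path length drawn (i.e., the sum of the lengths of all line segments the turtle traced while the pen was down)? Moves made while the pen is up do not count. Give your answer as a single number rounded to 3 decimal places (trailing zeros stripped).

Answer: 60.6

Derivation:
Executing turtle program step by step:
Start: pos=(0,0), heading=0, pen down
PU: pen up
LT 102: heading 0 -> 102
FD 9.6: (0,0) -> (-1.996,9.39) [heading=102, move]
LT 90: heading 102 -> 192
PD: pen down
BK 10.1: (-1.996,9.39) -> (7.883,11.49) [heading=192, draw]
BK 3.1: (7.883,11.49) -> (10.916,12.135) [heading=192, draw]
FD 3: (10.916,12.135) -> (7.981,11.511) [heading=192, draw]
BK 6.9: (7.981,11.511) -> (14.73,12.946) [heading=192, draw]
FD 14.2: (14.73,12.946) -> (0.841,9.993) [heading=192, draw]
RT 30: heading 192 -> 162
FD 4.9: (0.841,9.993) -> (-3.82,11.507) [heading=162, draw]
FD 5: (-3.82,11.507) -> (-8.575,13.052) [heading=162, draw]
FD 13.4: (-8.575,13.052) -> (-21.319,17.193) [heading=162, draw]
Final: pos=(-21.319,17.193), heading=162, 8 segment(s) drawn

Segment lengths:
  seg 1: (-1.996,9.39) -> (7.883,11.49), length = 10.1
  seg 2: (7.883,11.49) -> (10.916,12.135), length = 3.1
  seg 3: (10.916,12.135) -> (7.981,11.511), length = 3
  seg 4: (7.981,11.511) -> (14.73,12.946), length = 6.9
  seg 5: (14.73,12.946) -> (0.841,9.993), length = 14.2
  seg 6: (0.841,9.993) -> (-3.82,11.507), length = 4.9
  seg 7: (-3.82,11.507) -> (-8.575,13.052), length = 5
  seg 8: (-8.575,13.052) -> (-21.319,17.193), length = 13.4
Total = 60.6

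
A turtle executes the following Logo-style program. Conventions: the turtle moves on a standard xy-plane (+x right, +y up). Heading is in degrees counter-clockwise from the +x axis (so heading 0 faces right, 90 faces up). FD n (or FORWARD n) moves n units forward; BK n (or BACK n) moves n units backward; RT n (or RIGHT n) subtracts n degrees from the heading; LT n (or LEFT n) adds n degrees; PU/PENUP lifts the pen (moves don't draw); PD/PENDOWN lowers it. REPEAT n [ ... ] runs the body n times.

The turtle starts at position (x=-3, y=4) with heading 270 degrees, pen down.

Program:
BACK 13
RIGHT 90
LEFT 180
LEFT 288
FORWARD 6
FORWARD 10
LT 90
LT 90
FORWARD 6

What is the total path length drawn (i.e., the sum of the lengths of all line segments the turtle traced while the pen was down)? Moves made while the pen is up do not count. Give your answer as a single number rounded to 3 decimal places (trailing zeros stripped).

Executing turtle program step by step:
Start: pos=(-3,4), heading=270, pen down
BK 13: (-3,4) -> (-3,17) [heading=270, draw]
RT 90: heading 270 -> 180
LT 180: heading 180 -> 0
LT 288: heading 0 -> 288
FD 6: (-3,17) -> (-1.146,11.294) [heading=288, draw]
FD 10: (-1.146,11.294) -> (1.944,1.783) [heading=288, draw]
LT 90: heading 288 -> 18
LT 90: heading 18 -> 108
FD 6: (1.944,1.783) -> (0.09,7.489) [heading=108, draw]
Final: pos=(0.09,7.489), heading=108, 4 segment(s) drawn

Segment lengths:
  seg 1: (-3,4) -> (-3,17), length = 13
  seg 2: (-3,17) -> (-1.146,11.294), length = 6
  seg 3: (-1.146,11.294) -> (1.944,1.783), length = 10
  seg 4: (1.944,1.783) -> (0.09,7.489), length = 6
Total = 35

Answer: 35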